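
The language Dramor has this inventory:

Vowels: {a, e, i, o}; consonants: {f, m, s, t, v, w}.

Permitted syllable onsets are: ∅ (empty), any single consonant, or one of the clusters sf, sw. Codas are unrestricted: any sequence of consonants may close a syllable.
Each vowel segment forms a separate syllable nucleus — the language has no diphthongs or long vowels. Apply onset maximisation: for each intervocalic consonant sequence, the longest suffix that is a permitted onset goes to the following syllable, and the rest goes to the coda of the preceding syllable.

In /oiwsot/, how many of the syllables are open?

1

The vowels are o, i, o — 3 nuclei, so 3 syllables.
σ1/σ2 boundary: no consonants, so the boundary falls immediately after /o/.
σ2/σ3 boundary: cluster /ws/ — the longest permitted-onset suffix is /s/; onset = /s/, preceding coda = /w/.
Syllabification: o.iw.sot.
Classifying each syllable: /o/ (open), /iw/ (closed), /sot/ (closed).
Open syllables: 1.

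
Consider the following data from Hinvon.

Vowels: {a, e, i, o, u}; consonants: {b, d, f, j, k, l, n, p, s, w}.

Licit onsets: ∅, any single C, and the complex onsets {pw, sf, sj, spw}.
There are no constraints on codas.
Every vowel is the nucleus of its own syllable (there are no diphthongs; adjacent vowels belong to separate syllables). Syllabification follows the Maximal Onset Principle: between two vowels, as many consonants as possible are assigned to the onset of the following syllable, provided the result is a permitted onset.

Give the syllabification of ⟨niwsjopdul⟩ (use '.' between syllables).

niw.sjop.dul

Vowels present: i, o, u; each is a nucleus, giving 3 syllables.
/i…o/ gap (V1→V2): /wsj/ — longest licit onset from the right is /sj/, leaving /w/ as coda.
/o…u/ gap (V2→V3): /pd/ — longest licit onset from the right is /d/, leaving /p/ as coda.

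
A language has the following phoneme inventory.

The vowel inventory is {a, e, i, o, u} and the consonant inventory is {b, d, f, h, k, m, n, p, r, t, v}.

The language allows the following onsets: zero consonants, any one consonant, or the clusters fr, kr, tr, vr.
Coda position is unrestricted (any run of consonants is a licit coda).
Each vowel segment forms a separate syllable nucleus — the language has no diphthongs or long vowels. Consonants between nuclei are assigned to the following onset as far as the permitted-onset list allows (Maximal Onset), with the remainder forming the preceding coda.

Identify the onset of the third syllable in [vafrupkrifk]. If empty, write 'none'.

Nuclei (vowels): a, u, i → 3 syllables.
Between /a/ (V1) and /u/ (V2): /fr/ is a licit onset in full, so it all attaches to the next syllable.
Between /u/ (V2) and /i/ (V3): /pkr/; trying suffixes from longest down, /kr/ is the first permitted one, so coda /p/ | onset /kr/.
Result: va.frup.krifk.
Syllable 3 is /krifk/: onset /kr/, nucleus /i/, coda /fk/.

kr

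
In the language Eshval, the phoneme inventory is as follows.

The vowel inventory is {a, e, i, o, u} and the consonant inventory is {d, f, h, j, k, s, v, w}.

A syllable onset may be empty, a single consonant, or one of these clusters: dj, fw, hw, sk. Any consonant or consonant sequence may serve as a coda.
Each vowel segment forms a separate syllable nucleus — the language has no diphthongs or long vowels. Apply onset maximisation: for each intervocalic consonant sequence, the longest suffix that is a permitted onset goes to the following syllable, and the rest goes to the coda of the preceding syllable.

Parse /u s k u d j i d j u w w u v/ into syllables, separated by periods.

u.sku.dji.djuw.wuv

The vowels are u, u, i, u, u — 5 nuclei, so 5 syllables.
σ1/σ2 boundary: cluster /sk/ — /sk/ is itself a permitted onset, so the whole cluster goes right; preceding coda = ∅.
σ2/σ3 boundary: /dj/ is a licit onset in full, so it all attaches to the next syllable.
σ3/σ4 boundary: cluster /dj/ — /dj/ is itself a permitted onset, so the whole cluster goes right; preceding coda = ∅.
σ4/σ5 boundary: /ww/ — longest licit onset from the right is /w/, leaving /w/ as coda.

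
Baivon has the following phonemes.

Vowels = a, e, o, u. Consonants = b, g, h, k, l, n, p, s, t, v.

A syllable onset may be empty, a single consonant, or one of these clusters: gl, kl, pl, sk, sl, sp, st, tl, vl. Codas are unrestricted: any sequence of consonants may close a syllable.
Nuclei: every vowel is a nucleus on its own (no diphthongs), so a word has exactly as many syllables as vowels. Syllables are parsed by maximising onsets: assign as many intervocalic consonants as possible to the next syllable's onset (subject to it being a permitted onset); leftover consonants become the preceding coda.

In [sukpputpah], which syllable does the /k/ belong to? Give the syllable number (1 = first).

1

Nuclei (vowels): u, u, a → 3 syllables.
/u…u/ gap (V1→V2): /kpp/ splits as /kp/ + /p/ (/p/ is the longest suffix that is a licit onset).
/u…a/ gap (V2→V3): /tp/ splits as /t/ + /p/ (/p/ is the longest suffix that is a licit onset).
Result: sukp.put.pah.
The /k/ is in the coda of syllable 1 (/sukp/).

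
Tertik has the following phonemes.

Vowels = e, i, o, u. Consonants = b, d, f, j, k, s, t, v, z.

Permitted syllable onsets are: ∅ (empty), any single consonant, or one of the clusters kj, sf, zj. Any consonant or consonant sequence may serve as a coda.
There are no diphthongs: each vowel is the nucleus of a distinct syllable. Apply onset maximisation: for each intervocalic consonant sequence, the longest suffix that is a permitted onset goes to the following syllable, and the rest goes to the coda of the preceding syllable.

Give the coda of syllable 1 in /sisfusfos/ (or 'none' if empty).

none

The vowels are i, u, o — 3 nuclei, so 3 syllables.
Between /i/ (V1) and /u/ (V2): /sf/ — entire cluster is a permitted onset → onset /sf/, coda ∅.
Between /u/ (V2) and /o/ (V3): /sf/ — entire cluster is a permitted onset → onset /sf/, coda ∅.
Putting it together: si.sfu.sfos.
Syllable 1 is /si/: onset /s/, nucleus /i/, coda ∅.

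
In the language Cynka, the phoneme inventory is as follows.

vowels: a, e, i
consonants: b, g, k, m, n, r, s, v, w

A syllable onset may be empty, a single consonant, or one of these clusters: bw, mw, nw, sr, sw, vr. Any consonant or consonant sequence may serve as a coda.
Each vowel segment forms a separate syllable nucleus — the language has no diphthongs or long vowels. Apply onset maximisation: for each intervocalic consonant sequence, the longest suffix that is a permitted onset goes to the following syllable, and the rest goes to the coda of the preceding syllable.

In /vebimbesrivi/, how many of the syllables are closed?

1

The vowels are e, i, e, i, i — 5 nuclei, so 5 syllables.
σ1/σ2 boundary: /b/ is a single consonant, so it becomes the next onset.
σ2/σ3 boundary: cluster /mb/ — the longest permitted-onset suffix is /b/; onset = /b/, preceding coda = /m/.
σ3/σ4 boundary: /sr/ — entire cluster is a permitted onset → onset /sr/, coda ∅.
σ4/σ5 boundary: just /v/ — single C goes to the following onset.
Putting it together: ve.bim.be.sri.vi.
Classifying each syllable: /ve/ (open), /bim/ (closed), /be/ (open), /sri/ (open), /vi/ (open).
Closed syllables: 1.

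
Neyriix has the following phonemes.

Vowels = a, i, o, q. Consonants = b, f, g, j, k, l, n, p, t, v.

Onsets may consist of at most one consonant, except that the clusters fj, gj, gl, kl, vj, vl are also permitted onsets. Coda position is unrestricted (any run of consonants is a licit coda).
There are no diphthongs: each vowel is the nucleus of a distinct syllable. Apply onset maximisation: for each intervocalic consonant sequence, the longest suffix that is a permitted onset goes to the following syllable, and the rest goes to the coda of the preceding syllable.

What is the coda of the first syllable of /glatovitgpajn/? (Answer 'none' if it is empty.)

none

Vowels present: a, o, i, a; each is a nucleus, giving 4 syllables.
Between /a/ (V1) and /o/ (V2): /t/ is a single consonant, so it becomes the next onset.
Between /o/ (V2) and /i/ (V3): /v/ → onset of the next syllable (single consonants are always licit onsets).
Between /i/ (V3) and /a/ (V4): /tgp/ — longest licit onset from the right is /p/, leaving /tg/ as coda.
Putting it together: gla.to.vitg.pajn.
Syllable 1 is /gla/: onset /gl/, nucleus /a/, coda ∅.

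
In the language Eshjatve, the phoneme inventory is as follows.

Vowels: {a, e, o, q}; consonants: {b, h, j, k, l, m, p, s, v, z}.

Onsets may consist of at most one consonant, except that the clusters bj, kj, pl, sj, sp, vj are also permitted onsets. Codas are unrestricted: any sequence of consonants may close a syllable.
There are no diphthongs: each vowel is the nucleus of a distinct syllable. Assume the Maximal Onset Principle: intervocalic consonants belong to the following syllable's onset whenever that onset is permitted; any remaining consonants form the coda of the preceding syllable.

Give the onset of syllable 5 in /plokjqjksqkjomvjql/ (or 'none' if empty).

Nuclei (vowels): o, q, q, o, q → 5 syllables.
Between /o/ (V1) and /q/ (V2): /kj/ is a licit onset in full, so it all attaches to the next syllable.
Between /q/ (V2) and /q/ (V3): cluster /jks/ — the longest permitted-onset suffix is /s/; onset = /s/, preceding coda = /jk/.
Between /q/ (V3) and /o/ (V4): cluster /kj/ — /kj/ is itself a permitted onset, so the whole cluster goes right; preceding coda = ∅.
Between /o/ (V4) and /q/ (V5): /mvj/ — longest licit onset from the right is /vj/, leaving /m/ as coda.
Syllabification: plo.kjqjk.sq.kjom.vjql.
Syllable 5 is /vjql/: onset /vj/, nucleus /q/, coda /l/.

vj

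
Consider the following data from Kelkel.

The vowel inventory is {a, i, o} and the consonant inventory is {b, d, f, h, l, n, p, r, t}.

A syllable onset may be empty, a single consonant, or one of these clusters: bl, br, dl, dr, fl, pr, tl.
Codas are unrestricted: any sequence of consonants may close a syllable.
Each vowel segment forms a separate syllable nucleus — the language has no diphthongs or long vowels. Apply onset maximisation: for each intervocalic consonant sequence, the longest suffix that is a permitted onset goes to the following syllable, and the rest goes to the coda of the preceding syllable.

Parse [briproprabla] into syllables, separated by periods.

bri.pro.pra.bla

Nuclei (vowels): i, o, a, a → 4 syllables.
V1 /i/ – V2 /o/: /pr/ — entire cluster is a permitted onset → onset /pr/, coda ∅.
V2 /o/ – V3 /a/: /pr/ is a licit onset in full, so it all attaches to the next syllable.
V3 /a/ – V4 /a/: /bl/ is a licit onset in full, so it all attaches to the next syllable.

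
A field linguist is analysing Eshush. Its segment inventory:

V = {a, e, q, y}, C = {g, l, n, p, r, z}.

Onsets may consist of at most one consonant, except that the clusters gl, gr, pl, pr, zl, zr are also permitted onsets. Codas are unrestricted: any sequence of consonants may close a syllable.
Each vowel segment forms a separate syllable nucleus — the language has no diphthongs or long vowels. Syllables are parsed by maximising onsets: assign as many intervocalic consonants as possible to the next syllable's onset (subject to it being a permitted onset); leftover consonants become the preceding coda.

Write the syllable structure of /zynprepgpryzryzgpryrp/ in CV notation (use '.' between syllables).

CVC.CCVCC.CCV.CCVCC.CCVCC

The vowels are y, e, y, y, y — 5 nuclei, so 5 syllables.
V1 /y/ – V2 /e/: /npr/; trying suffixes from longest down, /pr/ is the first permitted one, so coda /n/ | onset /pr/.
V2 /e/ – V3 /y/: /pgpr/ — longest licit onset from the right is /pr/, leaving /pg/ as coda.
V3 /y/ – V4 /y/: cluster /zr/ — /zr/ is itself a permitted onset, so the whole cluster goes right; preceding coda = ∅.
V4 /y/ – V5 /y/: /zgpr/ splits as /zg/ + /pr/ (/pr/ is the longest suffix that is a licit onset).
Syllabification: zyn.prepg.pry.zryzg.pryrp.
Mapping each syllable to C/V: /zyn/ → CVC, /prepg/ → CCVCC, /pry/ → CCV, /zryzg/ → CCVCC, /pryrp/ → CCVCC.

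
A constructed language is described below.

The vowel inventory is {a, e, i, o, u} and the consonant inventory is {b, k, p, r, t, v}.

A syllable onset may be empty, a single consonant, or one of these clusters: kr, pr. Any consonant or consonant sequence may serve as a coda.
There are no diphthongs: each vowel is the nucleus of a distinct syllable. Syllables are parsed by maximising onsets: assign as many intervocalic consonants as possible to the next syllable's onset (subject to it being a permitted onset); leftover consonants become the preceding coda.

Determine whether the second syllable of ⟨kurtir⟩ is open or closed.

closed

The vowels are u, i — 2 nuclei, so 2 syllables.
/u…i/ gap (V1→V2): cluster /rt/ — the longest permitted-onset suffix is /t/; onset = /t/, preceding coda = /r/.
So the parse is kur.tir.
Syllable 2 is /tir/ with coda /r/, so it is closed.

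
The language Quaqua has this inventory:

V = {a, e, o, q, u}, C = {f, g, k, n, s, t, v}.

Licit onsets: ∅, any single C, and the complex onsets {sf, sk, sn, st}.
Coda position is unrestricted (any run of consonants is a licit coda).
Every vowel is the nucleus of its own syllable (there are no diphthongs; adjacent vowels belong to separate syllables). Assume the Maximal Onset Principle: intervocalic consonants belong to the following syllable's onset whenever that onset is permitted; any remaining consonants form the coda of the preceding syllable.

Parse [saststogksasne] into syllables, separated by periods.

sast.stogk.sa.sne

Vowels present: a, o, a, e; each is a nucleus, giving 4 syllables.
/a…o/ gap (V1→V2): cluster /stst/ — the longest permitted-onset suffix is /st/; onset = /st/, preceding coda = /st/.
/o…a/ gap (V2→V3): /gks/ splits as /gk/ + /s/ (/s/ is the longest suffix that is a licit onset).
/a…e/ gap (V3→V4): cluster /sn/ — /sn/ is itself a permitted onset, so the whole cluster goes right; preceding coda = ∅.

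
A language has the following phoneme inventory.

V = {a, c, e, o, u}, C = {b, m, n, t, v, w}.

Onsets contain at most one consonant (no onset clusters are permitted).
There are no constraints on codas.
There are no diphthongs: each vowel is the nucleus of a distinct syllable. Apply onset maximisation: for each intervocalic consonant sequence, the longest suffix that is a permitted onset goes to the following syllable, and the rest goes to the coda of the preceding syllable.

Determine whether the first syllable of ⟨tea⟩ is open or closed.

open

Nuclei (vowels): e, a → 2 syllables.
Between /e/ (V1) and /a/ (V2): no consonants, so the boundary falls immediately after /e/.
So the parse is te.a.
Syllable 1 is /te/; it ends in its nucleus with no coda, so it is open.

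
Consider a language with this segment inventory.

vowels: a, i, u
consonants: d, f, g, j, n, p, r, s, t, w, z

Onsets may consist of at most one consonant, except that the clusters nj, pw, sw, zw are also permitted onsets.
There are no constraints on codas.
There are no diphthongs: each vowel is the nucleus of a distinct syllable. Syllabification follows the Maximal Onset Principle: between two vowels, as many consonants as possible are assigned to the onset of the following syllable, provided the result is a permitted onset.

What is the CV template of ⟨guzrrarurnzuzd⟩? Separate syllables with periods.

CVCC.CV.CVCC.CVCC

The vowels are u, a, u, u — 4 nuclei, so 4 syllables.
/u…a/ gap (V1→V2): /zrr/ splits as /zr/ + /r/ (/r/ is the longest suffix that is a licit onset).
/a…u/ gap (V2→V3): /r/ → onset of the next syllable (single consonants are always licit onsets).
/u…u/ gap (V3→V4): /rnz/ — longest licit onset from the right is /z/, leaving /rn/ as coda.
So the parse is guzr.ra.rurn.zuzd.
Mapping each syllable to C/V: /guzr/ → CVCC, /ra/ → CV, /rurn/ → CVCC, /zuzd/ → CVCC.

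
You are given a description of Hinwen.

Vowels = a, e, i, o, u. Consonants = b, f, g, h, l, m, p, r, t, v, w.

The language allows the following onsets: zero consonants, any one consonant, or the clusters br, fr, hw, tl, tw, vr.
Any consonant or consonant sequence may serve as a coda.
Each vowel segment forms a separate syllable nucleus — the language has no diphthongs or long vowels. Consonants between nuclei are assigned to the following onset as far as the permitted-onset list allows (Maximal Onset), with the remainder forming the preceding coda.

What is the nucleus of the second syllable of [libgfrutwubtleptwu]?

The vowels are i, u, u, e, u — 5 nuclei, so 5 syllables.
The second nucleus (vowel 2 from the left) is /u/.

u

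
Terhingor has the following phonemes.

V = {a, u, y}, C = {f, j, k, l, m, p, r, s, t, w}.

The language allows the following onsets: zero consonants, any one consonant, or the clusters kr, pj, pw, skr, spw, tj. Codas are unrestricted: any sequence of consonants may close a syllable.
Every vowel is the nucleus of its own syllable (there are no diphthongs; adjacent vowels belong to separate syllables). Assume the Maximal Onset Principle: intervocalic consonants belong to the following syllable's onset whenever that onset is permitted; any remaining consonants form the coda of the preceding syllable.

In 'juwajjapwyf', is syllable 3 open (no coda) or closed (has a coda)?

open

Vowels present: u, a, a, y; each is a nucleus, giving 4 syllables.
Between /u/ (V1) and /a/ (V2): just /w/ — single C goes to the following onset.
Between /a/ (V2) and /a/ (V3): /jj/ — longest licit onset from the right is /j/, leaving /j/ as coda.
Between /a/ (V3) and /y/ (V4): /pw/ is a licit onset in full, so it all attaches to the next syllable.
Syllabification: ju.waj.ja.pwyf.
Syllable 3 is /ja/; it ends in its nucleus with no coda, so it is open.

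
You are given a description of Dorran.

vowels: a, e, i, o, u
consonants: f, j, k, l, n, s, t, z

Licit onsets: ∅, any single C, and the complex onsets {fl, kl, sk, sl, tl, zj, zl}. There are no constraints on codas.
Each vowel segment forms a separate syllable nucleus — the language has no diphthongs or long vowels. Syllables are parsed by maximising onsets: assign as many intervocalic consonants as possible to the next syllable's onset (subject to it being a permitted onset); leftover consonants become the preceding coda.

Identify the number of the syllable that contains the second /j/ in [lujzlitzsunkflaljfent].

4

Vowels present: u, i, u, a, e; each is a nucleus, giving 5 syllables.
/u…i/ gap (V1→V2): /jzl/; trying suffixes from longest down, /zl/ is the first permitted one, so coda /j/ | onset /zl/.
/i…u/ gap (V2→V3): cluster /tzs/ — the longest permitted-onset suffix is /s/; onset = /s/, preceding coda = /tz/.
/u…a/ gap (V3→V4): /nkfl/; trying suffixes from longest down, /fl/ is the first permitted one, so coda /nk/ | onset /fl/.
/a…e/ gap (V4→V5): /ljf/ splits as /lj/ + /f/ (/f/ is the longest suffix that is a licit onset).
Putting it together: luj.zlitz.sunk.flalj.fent.
The second /j/ is in the coda of syllable 4 (/flalj/).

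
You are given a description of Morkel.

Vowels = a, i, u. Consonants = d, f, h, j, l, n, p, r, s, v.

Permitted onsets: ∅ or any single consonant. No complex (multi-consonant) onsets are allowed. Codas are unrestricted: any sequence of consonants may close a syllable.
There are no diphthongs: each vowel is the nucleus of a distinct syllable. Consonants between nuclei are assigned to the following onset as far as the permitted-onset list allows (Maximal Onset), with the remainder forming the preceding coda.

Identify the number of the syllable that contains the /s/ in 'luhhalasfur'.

Nuclei (vowels): u, a, a, u → 4 syllables.
Between /u/ (V1) and /a/ (V2): /hh/; trying suffixes from longest down, /h/ is the first permitted one, so coda /h/ | onset /h/.
Between /a/ (V2) and /a/ (V3): /l/ → onset of the next syllable (single consonants are always licit onsets).
Between /a/ (V3) and /u/ (V4): /sf/; trying suffixes from longest down, /f/ is the first permitted one, so coda /s/ | onset /f/.
Result: luh.ha.las.fur.
The /s/ is in the coda of syllable 3 (/las/).

3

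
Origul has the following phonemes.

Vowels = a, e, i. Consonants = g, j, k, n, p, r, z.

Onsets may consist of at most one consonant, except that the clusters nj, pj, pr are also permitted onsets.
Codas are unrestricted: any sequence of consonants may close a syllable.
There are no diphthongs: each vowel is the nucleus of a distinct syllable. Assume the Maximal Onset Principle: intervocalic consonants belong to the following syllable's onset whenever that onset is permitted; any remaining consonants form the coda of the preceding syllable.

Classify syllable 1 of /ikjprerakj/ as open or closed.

Vowels present: i, e, a; each is a nucleus, giving 3 syllables.
σ1/σ2 boundary: /kjpr/; trying suffixes from longest down, /pr/ is the first permitted one, so coda /kj/ | onset /pr/.
σ2/σ3 boundary: /r/ is a single consonant, so it becomes the next onset.
Putting it together: ikj.pre.rakj.
Syllable 1 is /ikj/ with coda /kj/, so it is closed.

closed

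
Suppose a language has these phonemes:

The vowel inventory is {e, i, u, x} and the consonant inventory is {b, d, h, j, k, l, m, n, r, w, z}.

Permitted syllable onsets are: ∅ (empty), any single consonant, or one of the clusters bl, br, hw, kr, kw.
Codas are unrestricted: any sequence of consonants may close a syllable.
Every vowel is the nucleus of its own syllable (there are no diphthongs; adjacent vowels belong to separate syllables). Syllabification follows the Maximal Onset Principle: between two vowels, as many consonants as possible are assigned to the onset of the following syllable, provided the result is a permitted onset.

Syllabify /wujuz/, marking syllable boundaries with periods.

wu.juz

The vowels are u, u — 2 nuclei, so 2 syllables.
Between /u/ (V1) and /u/ (V2): just /j/ — single C goes to the following onset.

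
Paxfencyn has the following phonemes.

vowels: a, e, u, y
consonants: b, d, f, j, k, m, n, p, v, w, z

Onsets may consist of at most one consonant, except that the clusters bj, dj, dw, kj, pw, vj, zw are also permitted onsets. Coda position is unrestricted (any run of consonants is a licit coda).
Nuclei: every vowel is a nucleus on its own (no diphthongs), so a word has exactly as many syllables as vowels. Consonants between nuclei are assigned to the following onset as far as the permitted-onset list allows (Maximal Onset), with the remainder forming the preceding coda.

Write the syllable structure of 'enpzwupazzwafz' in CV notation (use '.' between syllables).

VCC.CCV.CVC.CCVCC

Nuclei (vowels): e, u, a, a → 4 syllables.
σ1/σ2 boundary: /npzw/ splits as /np/ + /zw/ (/zw/ is the longest suffix that is a licit onset).
σ2/σ3 boundary: /p/ → onset of the next syllable (single consonants are always licit onsets).
σ3/σ4 boundary: /zzw/; trying suffixes from longest down, /zw/ is the first permitted one, so coda /z/ | onset /zw/.
Syllabification: enp.zwu.paz.zwafz.
Mapping each syllable to C/V: /enp/ → VCC, /zwu/ → CCV, /paz/ → CVC, /zwafz/ → CCVCC.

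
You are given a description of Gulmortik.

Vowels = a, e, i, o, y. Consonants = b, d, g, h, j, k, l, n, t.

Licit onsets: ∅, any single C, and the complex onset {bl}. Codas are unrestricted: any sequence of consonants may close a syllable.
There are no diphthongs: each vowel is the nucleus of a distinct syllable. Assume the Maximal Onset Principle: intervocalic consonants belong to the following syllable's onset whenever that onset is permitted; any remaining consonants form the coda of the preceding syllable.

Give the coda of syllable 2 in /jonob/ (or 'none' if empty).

b

Vowels present: o, o; each is a nucleus, giving 2 syllables.
/o…o/ gap (V1→V2): /n/ → onset of the next syllable (single consonants are always licit onsets).
Result: jo.nob.
Syllable 2 is /nob/: onset /n/, nucleus /o/, coda /b/.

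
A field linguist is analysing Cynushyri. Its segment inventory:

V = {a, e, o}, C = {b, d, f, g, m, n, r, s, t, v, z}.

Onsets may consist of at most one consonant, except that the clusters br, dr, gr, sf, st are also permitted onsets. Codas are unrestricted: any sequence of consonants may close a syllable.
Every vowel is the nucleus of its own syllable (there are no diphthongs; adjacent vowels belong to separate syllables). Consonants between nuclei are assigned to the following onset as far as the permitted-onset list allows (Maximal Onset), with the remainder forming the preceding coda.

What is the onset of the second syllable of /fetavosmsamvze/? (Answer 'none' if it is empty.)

Nuclei (vowels): e, a, o, a, e → 5 syllables.
Between /e/ (V1) and /a/ (V2): /t/ is a single consonant, so it becomes the next onset.
Between /a/ (V2) and /o/ (V3): /v/ is a single consonant, so it becomes the next onset.
Between /o/ (V3) and /a/ (V4): /sms/ — longest licit onset from the right is /s/, leaving /sm/ as coda.
Between /a/ (V4) and /e/ (V5): /mvz/; trying suffixes from longest down, /z/ is the first permitted one, so coda /mv/ | onset /z/.
Result: fe.ta.vosm.samv.ze.
Syllable 2 is /ta/: onset /t/, nucleus /a/, coda ∅.

t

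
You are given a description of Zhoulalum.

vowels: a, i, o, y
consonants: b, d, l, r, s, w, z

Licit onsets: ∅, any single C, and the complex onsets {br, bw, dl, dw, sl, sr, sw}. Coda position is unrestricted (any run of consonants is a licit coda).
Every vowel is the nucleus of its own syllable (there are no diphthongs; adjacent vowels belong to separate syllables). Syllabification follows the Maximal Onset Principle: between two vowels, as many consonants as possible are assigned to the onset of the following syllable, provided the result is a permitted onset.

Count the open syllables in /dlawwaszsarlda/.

Nuclei (vowels): a, a, a, a → 4 syllables.
Between /a/ (V1) and /a/ (V2): cluster /ww/ — the longest permitted-onset suffix is /w/; onset = /w/, preceding coda = /w/.
Between /a/ (V2) and /a/ (V3): /szs/ splits as /sz/ + /s/ (/s/ is the longest suffix that is a licit onset).
Between /a/ (V3) and /a/ (V4): /rld/ — longest licit onset from the right is /d/, leaving /rl/ as coda.
Syllabification: dlaw.wasz.sarl.da.
Classifying each syllable: /dlaw/ (closed), /wasz/ (closed), /sarl/ (closed), /da/ (open).
Open syllables: 1.

1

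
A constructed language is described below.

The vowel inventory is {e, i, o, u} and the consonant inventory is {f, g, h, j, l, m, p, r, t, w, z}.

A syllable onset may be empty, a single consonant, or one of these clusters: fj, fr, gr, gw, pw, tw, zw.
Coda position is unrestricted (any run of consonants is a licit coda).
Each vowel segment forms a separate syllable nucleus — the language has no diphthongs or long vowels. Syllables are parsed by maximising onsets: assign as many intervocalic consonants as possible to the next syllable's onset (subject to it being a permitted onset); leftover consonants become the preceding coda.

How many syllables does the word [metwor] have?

Vowels present: e, o; each is a nucleus, giving 2 syllables.

2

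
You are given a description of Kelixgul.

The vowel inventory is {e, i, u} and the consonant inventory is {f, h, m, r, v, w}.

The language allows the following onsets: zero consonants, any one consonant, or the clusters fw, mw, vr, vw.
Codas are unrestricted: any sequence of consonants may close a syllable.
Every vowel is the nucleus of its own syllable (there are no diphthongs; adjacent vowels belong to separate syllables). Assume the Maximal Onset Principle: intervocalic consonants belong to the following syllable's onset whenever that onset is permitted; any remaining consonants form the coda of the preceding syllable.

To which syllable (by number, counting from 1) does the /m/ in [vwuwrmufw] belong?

Nuclei (vowels): u, u → 2 syllables.
V1 /u/ – V2 /u/: /wrm/ splits as /wr/ + /m/ (/m/ is the longest suffix that is a licit onset).
Putting it together: vwuwr.mufw.
The /m/ is in the onset of syllable 2 (/mufw/).

2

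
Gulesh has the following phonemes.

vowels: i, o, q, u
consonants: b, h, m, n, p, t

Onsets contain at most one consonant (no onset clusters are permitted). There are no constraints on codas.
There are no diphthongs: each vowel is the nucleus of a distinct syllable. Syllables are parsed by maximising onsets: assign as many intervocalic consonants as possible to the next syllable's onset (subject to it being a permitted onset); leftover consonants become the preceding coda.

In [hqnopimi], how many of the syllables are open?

4

Vowels present: q, o, i, i; each is a nucleus, giving 4 syllables.
/q…o/ gap (V1→V2): just /n/ — single C goes to the following onset.
/o…i/ gap (V2→V3): /p/ → onset of the next syllable (single consonants are always licit onsets).
/i…i/ gap (V3→V4): just /m/ — single C goes to the following onset.
So the parse is hq.no.pi.mi.
Classifying each syllable: /hq/ (open), /no/ (open), /pi/ (open), /mi/ (open).
Open syllables: 4.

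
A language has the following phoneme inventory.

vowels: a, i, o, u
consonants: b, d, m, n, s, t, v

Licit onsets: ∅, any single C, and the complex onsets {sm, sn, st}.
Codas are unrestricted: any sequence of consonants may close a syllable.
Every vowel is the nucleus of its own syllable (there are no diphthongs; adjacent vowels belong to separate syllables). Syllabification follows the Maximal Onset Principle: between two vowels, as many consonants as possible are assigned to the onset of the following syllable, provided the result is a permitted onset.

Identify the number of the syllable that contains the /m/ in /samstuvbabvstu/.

Vowels present: a, u, a, u; each is a nucleus, giving 4 syllables.
σ1/σ2 boundary: /mst/ — longest licit onset from the right is /st/, leaving /m/ as coda.
σ2/σ3 boundary: cluster /vb/ — the longest permitted-onset suffix is /b/; onset = /b/, preceding coda = /v/.
σ3/σ4 boundary: /bvst/; trying suffixes from longest down, /st/ is the first permitted one, so coda /bv/ | onset /st/.
So the parse is sam.stuv.babv.stu.
The /m/ is in the coda of syllable 1 (/sam/).

1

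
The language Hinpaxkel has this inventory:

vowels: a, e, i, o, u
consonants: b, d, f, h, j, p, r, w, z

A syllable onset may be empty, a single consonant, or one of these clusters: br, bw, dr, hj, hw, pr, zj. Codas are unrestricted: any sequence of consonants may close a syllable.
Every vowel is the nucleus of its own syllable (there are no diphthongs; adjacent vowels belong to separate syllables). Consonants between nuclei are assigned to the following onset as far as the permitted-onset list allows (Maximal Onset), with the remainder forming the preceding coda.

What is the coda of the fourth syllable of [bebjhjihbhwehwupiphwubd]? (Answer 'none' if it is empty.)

Vowels present: e, i, e, u, i, u; each is a nucleus, giving 6 syllables.
/e…i/ gap (V1→V2): /bjhj/ — longest licit onset from the right is /hj/, leaving /bj/ as coda.
/i…e/ gap (V2→V3): cluster /hbhw/ — the longest permitted-onset suffix is /hw/; onset = /hw/, preceding coda = /hb/.
/e…u/ gap (V3→V4): /hw/ — entire cluster is a permitted onset → onset /hw/, coda ∅.
/u…i/ gap (V4→V5): just /p/ — single C goes to the following onset.
/i…u/ gap (V5→V6): /phw/ — longest licit onset from the right is /hw/, leaving /p/ as coda.
Result: bebj.hjihb.hwe.hwu.pip.hwubd.
Syllable 4 is /hwu/: onset /hw/, nucleus /u/, coda ∅.

none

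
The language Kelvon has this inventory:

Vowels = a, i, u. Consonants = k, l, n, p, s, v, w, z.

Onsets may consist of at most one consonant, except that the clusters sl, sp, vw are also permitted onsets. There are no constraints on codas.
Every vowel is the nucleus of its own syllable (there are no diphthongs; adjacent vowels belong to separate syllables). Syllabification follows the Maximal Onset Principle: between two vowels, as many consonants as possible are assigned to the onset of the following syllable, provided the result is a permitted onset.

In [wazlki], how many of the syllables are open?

1

Vowels present: a, i; each is a nucleus, giving 2 syllables.
σ1/σ2 boundary: /zlk/ splits as /zl/ + /k/ (/k/ is the longest suffix that is a licit onset).
So the parse is wazl.ki.
Classifying each syllable: /wazl/ (closed), /ki/ (open).
Open syllables: 1.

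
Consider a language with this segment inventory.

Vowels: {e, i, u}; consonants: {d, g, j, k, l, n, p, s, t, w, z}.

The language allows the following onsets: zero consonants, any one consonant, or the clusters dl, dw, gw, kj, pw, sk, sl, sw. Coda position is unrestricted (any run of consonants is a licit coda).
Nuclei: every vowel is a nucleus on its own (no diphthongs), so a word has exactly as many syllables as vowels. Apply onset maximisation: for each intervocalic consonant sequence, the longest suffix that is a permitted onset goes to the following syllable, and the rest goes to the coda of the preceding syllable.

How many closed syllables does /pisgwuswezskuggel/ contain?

4

Vowels present: i, u, e, u, e; each is a nucleus, giving 5 syllables.
V1 /i/ – V2 /u/: /sgw/; trying suffixes from longest down, /gw/ is the first permitted one, so coda /s/ | onset /gw/.
V2 /u/ – V3 /e/: /sw/ is a licit onset in full, so it all attaches to the next syllable.
V3 /e/ – V4 /u/: cluster /zsk/ — the longest permitted-onset suffix is /sk/; onset = /sk/, preceding coda = /z/.
V4 /u/ – V5 /e/: /gg/ — longest licit onset from the right is /g/, leaving /g/ as coda.
Putting it together: pis.gwu.swez.skug.gel.
Classifying each syllable: /pis/ (closed), /gwu/ (open), /swez/ (closed), /skug/ (closed), /gel/ (closed).
Closed syllables: 4.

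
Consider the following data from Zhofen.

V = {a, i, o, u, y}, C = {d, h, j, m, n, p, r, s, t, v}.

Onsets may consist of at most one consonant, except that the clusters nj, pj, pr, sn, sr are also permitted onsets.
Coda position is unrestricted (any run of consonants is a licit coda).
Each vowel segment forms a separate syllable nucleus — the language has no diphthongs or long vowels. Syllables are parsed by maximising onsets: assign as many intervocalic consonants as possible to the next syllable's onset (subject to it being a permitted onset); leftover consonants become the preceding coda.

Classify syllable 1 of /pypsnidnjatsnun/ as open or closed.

closed

Vowels present: y, i, a, u; each is a nucleus, giving 4 syllables.
Between /y/ (V1) and /i/ (V2): /psn/ splits as /p/ + /sn/ (/sn/ is the longest suffix that is a licit onset).
Between /i/ (V2) and /a/ (V3): /dnj/; trying suffixes from longest down, /nj/ is the first permitted one, so coda /d/ | onset /nj/.
Between /a/ (V3) and /u/ (V4): /tsn/; trying suffixes from longest down, /sn/ is the first permitted one, so coda /t/ | onset /sn/.
Result: pyp.snid.njat.snun.
Syllable 1 is /pyp/ with coda /p/, so it is closed.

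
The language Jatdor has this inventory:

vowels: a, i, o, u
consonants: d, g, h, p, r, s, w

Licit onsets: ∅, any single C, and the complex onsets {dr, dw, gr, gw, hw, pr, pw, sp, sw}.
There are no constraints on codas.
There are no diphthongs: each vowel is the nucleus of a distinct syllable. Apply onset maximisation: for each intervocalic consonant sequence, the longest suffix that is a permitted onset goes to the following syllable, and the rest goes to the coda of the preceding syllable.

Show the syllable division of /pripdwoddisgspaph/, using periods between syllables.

prip.dwod.disg.spaph

The vowels are i, o, i, a — 4 nuclei, so 4 syllables.
/i…o/ gap (V1→V2): cluster /pdw/ — the longest permitted-onset suffix is /dw/; onset = /dw/, preceding coda = /p/.
/o…i/ gap (V2→V3): /dd/; trying suffixes from longest down, /d/ is the first permitted one, so coda /d/ | onset /d/.
/i…a/ gap (V3→V4): /sgsp/ — longest licit onset from the right is /sp/, leaving /sg/ as coda.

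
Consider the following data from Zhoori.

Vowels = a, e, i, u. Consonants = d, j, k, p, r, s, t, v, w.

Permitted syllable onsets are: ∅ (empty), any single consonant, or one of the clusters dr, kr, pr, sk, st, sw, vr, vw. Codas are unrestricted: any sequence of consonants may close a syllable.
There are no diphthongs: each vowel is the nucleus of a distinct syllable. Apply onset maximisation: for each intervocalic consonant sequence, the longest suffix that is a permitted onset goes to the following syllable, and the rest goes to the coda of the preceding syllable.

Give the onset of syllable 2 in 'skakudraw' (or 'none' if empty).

Vowels present: a, u, a; each is a nucleus, giving 3 syllables.
/a…u/ gap (V1→V2): just /k/ — single C goes to the following onset.
/u…a/ gap (V2→V3): /dr/ — entire cluster is a permitted onset → onset /dr/, coda ∅.
Putting it together: ska.ku.draw.
Syllable 2 is /ku/: onset /k/, nucleus /u/, coda ∅.

k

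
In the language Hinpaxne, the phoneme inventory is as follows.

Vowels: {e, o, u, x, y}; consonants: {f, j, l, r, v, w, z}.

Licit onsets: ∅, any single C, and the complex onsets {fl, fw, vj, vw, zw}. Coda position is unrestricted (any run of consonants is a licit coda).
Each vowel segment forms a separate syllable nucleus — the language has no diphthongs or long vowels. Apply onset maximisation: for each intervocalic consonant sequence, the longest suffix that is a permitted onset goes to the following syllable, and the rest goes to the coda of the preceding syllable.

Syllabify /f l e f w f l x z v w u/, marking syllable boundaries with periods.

flefw.flxz.vwu

The vowels are e, x, u — 3 nuclei, so 3 syllables.
/e…x/ gap (V1→V2): /fwfl/ splits as /fw/ + /fl/ (/fl/ is the longest suffix that is a licit onset).
/x…u/ gap (V2→V3): /zvw/ splits as /z/ + /vw/ (/vw/ is the longest suffix that is a licit onset).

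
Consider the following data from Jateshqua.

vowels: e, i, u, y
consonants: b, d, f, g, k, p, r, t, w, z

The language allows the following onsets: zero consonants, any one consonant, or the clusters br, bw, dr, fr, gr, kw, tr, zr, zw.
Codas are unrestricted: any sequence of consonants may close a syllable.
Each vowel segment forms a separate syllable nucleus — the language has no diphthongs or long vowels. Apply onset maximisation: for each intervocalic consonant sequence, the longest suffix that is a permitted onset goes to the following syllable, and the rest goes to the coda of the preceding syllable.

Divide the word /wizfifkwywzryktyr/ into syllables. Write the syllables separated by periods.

wiz.fif.kwyw.zryk.tyr

The vowels are i, i, y, y, y — 5 nuclei, so 5 syllables.
Between /i/ (V1) and /i/ (V2): /zf/ — longest licit onset from the right is /f/, leaving /z/ as coda.
Between /i/ (V2) and /y/ (V3): /fkw/ — longest licit onset from the right is /kw/, leaving /f/ as coda.
Between /y/ (V3) and /y/ (V4): cluster /wzr/ — the longest permitted-onset suffix is /zr/; onset = /zr/, preceding coda = /w/.
Between /y/ (V4) and /y/ (V5): /kt/; trying suffixes from longest down, /t/ is the first permitted one, so coda /k/ | onset /t/.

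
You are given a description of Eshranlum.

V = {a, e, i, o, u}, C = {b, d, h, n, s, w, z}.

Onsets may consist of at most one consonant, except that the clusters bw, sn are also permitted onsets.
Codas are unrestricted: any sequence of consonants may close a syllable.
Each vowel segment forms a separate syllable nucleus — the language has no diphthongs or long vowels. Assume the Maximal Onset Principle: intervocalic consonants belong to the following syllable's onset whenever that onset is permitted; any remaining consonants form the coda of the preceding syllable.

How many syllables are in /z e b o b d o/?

3

Vowels present: e, o, o; each is a nucleus, giving 3 syllables.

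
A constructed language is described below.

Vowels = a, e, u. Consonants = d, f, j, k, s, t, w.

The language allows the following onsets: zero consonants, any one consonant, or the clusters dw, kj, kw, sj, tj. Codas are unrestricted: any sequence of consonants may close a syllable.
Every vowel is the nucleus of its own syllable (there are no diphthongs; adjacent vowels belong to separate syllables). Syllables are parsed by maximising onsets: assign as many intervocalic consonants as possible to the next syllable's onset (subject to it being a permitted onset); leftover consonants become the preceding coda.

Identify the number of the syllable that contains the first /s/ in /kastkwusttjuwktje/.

Vowels present: a, u, u, e; each is a nucleus, giving 4 syllables.
σ1/σ2 boundary: /stkw/; trying suffixes from longest down, /kw/ is the first permitted one, so coda /st/ | onset /kw/.
σ2/σ3 boundary: /sttj/ splits as /st/ + /tj/ (/tj/ is the longest suffix that is a licit onset).
σ3/σ4 boundary: /wktj/ — longest licit onset from the right is /tj/, leaving /wk/ as coda.
Syllabification: kast.kwust.tjuwk.tje.
The first /s/ is in the coda of syllable 1 (/kast/).

1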